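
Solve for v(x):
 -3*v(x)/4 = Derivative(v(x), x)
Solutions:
 v(x) = C1*exp(-3*x/4)


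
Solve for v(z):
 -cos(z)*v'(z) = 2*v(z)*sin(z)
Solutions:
 v(z) = C1*cos(z)^2


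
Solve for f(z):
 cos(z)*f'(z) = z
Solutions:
 f(z) = C1 + Integral(z/cos(z), z)


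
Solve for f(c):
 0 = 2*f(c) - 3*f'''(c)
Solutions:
 f(c) = C3*exp(2^(1/3)*3^(2/3)*c/3) + (C1*sin(2^(1/3)*3^(1/6)*c/2) + C2*cos(2^(1/3)*3^(1/6)*c/2))*exp(-2^(1/3)*3^(2/3)*c/6)


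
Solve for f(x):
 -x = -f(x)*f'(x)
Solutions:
 f(x) = -sqrt(C1 + x^2)
 f(x) = sqrt(C1 + x^2)


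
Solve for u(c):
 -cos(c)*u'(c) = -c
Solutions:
 u(c) = C1 + Integral(c/cos(c), c)


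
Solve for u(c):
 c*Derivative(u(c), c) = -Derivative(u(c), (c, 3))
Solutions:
 u(c) = C1 + Integral(C2*airyai(-c) + C3*airybi(-c), c)


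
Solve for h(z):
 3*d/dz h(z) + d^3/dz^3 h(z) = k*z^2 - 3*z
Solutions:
 h(z) = C1 + C2*sin(sqrt(3)*z) + C3*cos(sqrt(3)*z) + k*z^3/9 - 2*k*z/9 - z^2/2


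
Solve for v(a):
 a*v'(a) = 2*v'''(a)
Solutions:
 v(a) = C1 + Integral(C2*airyai(2^(2/3)*a/2) + C3*airybi(2^(2/3)*a/2), a)


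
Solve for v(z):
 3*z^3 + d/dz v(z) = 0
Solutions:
 v(z) = C1 - 3*z^4/4


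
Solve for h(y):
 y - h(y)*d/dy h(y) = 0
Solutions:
 h(y) = -sqrt(C1 + y^2)
 h(y) = sqrt(C1 + y^2)


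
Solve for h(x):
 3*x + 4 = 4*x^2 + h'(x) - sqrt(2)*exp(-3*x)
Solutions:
 h(x) = C1 - 4*x^3/3 + 3*x^2/2 + 4*x - sqrt(2)*exp(-3*x)/3


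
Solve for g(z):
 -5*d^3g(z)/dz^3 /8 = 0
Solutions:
 g(z) = C1 + C2*z + C3*z^2


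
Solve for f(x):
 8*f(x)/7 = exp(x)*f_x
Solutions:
 f(x) = C1*exp(-8*exp(-x)/7)


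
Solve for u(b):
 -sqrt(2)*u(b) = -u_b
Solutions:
 u(b) = C1*exp(sqrt(2)*b)


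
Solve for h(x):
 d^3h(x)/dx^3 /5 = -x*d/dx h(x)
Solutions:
 h(x) = C1 + Integral(C2*airyai(-5^(1/3)*x) + C3*airybi(-5^(1/3)*x), x)


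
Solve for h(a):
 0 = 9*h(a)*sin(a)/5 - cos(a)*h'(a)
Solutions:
 h(a) = C1/cos(a)^(9/5)


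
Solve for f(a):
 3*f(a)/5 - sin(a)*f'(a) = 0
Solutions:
 f(a) = C1*(cos(a) - 1)^(3/10)/(cos(a) + 1)^(3/10)


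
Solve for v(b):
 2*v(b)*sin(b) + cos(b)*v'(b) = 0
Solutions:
 v(b) = C1*cos(b)^2


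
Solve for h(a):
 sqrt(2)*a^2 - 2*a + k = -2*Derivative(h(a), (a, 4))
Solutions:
 h(a) = C1 + C2*a + C3*a^2 + C4*a^3 - sqrt(2)*a^6/720 + a^5/120 - a^4*k/48


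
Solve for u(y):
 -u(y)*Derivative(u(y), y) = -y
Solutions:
 u(y) = -sqrt(C1 + y^2)
 u(y) = sqrt(C1 + y^2)


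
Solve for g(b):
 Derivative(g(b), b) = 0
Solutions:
 g(b) = C1


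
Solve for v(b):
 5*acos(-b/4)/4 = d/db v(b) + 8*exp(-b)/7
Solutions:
 v(b) = C1 + 5*b*acos(-b/4)/4 + 5*sqrt(16 - b^2)/4 + 8*exp(-b)/7


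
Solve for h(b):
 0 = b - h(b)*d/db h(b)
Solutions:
 h(b) = -sqrt(C1 + b^2)
 h(b) = sqrt(C1 + b^2)


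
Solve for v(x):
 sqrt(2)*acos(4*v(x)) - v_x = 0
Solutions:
 Integral(1/acos(4*_y), (_y, v(x))) = C1 + sqrt(2)*x


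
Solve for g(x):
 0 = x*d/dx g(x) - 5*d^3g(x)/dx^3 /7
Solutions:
 g(x) = C1 + Integral(C2*airyai(5^(2/3)*7^(1/3)*x/5) + C3*airybi(5^(2/3)*7^(1/3)*x/5), x)


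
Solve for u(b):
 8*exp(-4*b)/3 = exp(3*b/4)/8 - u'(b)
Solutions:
 u(b) = C1 + exp(3*b/4)/6 + 2*exp(-4*b)/3


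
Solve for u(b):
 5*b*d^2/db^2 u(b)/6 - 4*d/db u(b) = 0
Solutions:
 u(b) = C1 + C2*b^(29/5)


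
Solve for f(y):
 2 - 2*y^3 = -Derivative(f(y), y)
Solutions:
 f(y) = C1 + y^4/2 - 2*y


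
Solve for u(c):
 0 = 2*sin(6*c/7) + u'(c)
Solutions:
 u(c) = C1 + 7*cos(6*c/7)/3


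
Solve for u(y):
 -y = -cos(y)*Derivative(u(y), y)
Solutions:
 u(y) = C1 + Integral(y/cos(y), y)


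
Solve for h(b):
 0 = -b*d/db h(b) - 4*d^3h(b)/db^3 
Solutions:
 h(b) = C1 + Integral(C2*airyai(-2^(1/3)*b/2) + C3*airybi(-2^(1/3)*b/2), b)


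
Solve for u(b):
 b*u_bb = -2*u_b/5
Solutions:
 u(b) = C1 + C2*b^(3/5)


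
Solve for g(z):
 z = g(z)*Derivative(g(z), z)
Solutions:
 g(z) = -sqrt(C1 + z^2)
 g(z) = sqrt(C1 + z^2)


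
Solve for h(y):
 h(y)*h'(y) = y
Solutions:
 h(y) = -sqrt(C1 + y^2)
 h(y) = sqrt(C1 + y^2)


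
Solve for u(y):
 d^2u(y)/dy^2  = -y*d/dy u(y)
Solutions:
 u(y) = C1 + C2*erf(sqrt(2)*y/2)


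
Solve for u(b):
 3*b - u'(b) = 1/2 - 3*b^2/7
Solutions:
 u(b) = C1 + b^3/7 + 3*b^2/2 - b/2


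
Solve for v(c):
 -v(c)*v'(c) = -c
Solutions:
 v(c) = -sqrt(C1 + c^2)
 v(c) = sqrt(C1 + c^2)


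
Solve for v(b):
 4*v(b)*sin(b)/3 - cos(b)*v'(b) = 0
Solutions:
 v(b) = C1/cos(b)^(4/3)


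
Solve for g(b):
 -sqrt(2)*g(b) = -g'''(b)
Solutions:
 g(b) = C3*exp(2^(1/6)*b) + (C1*sin(2^(1/6)*sqrt(3)*b/2) + C2*cos(2^(1/6)*sqrt(3)*b/2))*exp(-2^(1/6)*b/2)


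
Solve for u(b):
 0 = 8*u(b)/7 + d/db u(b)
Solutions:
 u(b) = C1*exp(-8*b/7)


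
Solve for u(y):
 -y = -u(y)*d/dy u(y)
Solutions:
 u(y) = -sqrt(C1 + y^2)
 u(y) = sqrt(C1 + y^2)


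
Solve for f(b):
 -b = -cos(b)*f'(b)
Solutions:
 f(b) = C1 + Integral(b/cos(b), b)


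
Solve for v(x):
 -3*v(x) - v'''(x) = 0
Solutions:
 v(x) = C3*exp(-3^(1/3)*x) + (C1*sin(3^(5/6)*x/2) + C2*cos(3^(5/6)*x/2))*exp(3^(1/3)*x/2)


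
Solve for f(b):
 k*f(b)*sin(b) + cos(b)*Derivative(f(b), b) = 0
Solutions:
 f(b) = C1*exp(k*log(cos(b)))


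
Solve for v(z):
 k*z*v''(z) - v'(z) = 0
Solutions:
 v(z) = C1 + z^(((re(k) + 1)*re(k) + im(k)^2)/(re(k)^2 + im(k)^2))*(C2*sin(log(z)*Abs(im(k))/(re(k)^2 + im(k)^2)) + C3*cos(log(z)*im(k)/(re(k)^2 + im(k)^2)))


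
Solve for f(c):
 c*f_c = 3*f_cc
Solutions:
 f(c) = C1 + C2*erfi(sqrt(6)*c/6)


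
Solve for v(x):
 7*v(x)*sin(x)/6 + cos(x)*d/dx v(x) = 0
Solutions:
 v(x) = C1*cos(x)^(7/6)


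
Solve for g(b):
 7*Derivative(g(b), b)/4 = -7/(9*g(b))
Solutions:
 g(b) = -sqrt(C1 - 8*b)/3
 g(b) = sqrt(C1 - 8*b)/3


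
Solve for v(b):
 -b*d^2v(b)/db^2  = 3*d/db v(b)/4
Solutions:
 v(b) = C1 + C2*b^(1/4)


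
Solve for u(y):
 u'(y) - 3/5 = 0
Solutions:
 u(y) = C1 + 3*y/5


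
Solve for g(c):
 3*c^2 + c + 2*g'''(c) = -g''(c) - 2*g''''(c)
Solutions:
 g(c) = C1 + C2*c - c^4/4 + 11*c^3/6 - 5*c^2 + (C3*sin(c/2) + C4*cos(c/2))*exp(-c/2)


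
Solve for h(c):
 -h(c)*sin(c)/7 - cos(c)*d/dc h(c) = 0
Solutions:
 h(c) = C1*cos(c)^(1/7)


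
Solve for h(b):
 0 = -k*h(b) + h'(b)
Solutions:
 h(b) = C1*exp(b*k)


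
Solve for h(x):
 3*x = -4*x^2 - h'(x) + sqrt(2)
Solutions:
 h(x) = C1 - 4*x^3/3 - 3*x^2/2 + sqrt(2)*x


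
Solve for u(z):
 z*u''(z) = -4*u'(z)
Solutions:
 u(z) = C1 + C2/z^3


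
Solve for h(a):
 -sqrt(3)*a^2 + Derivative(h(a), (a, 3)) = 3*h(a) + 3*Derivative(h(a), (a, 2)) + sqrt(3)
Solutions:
 h(a) = C1*exp(a*(-2^(2/3)*(sqrt(21) + 5)^(1/3)/4 - 2^(1/3)/(2*(sqrt(21) + 5)^(1/3)) + 1))*sin(2^(1/3)*sqrt(3)*a*(-2^(1/3)*(sqrt(21) + 5)^(1/3) + 2/(sqrt(21) + 5)^(1/3))/4) + C2*exp(a*(-2^(2/3)*(sqrt(21) + 5)^(1/3)/4 - 2^(1/3)/(2*(sqrt(21) + 5)^(1/3)) + 1))*cos(2^(1/3)*sqrt(3)*a*(-2^(1/3)*(sqrt(21) + 5)^(1/3) + 2/(sqrt(21) + 5)^(1/3))/4) + C3*exp(a*(2^(1/3)/(sqrt(21) + 5)^(1/3) + 1 + 2^(2/3)*(sqrt(21) + 5)^(1/3)/2)) - sqrt(3)*a^2/3 + sqrt(3)/3


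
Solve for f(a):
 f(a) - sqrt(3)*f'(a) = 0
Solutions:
 f(a) = C1*exp(sqrt(3)*a/3)


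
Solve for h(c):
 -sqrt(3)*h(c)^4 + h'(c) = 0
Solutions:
 h(c) = (-1/(C1 + 3*sqrt(3)*c))^(1/3)
 h(c) = (-1/(C1 + sqrt(3)*c))^(1/3)*(-3^(2/3) - 3*3^(1/6)*I)/6
 h(c) = (-1/(C1 + sqrt(3)*c))^(1/3)*(-3^(2/3) + 3*3^(1/6)*I)/6


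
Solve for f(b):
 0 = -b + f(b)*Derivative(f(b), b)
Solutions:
 f(b) = -sqrt(C1 + b^2)
 f(b) = sqrt(C1 + b^2)


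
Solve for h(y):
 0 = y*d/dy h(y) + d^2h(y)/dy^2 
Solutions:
 h(y) = C1 + C2*erf(sqrt(2)*y/2)


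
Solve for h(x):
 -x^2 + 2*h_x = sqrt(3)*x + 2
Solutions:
 h(x) = C1 + x^3/6 + sqrt(3)*x^2/4 + x


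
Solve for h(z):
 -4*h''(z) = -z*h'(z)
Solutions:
 h(z) = C1 + C2*erfi(sqrt(2)*z/4)


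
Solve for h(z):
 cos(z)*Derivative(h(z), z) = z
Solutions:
 h(z) = C1 + Integral(z/cos(z), z)


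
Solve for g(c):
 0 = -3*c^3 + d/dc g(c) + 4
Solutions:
 g(c) = C1 + 3*c^4/4 - 4*c


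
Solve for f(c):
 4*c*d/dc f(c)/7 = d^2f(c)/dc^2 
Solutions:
 f(c) = C1 + C2*erfi(sqrt(14)*c/7)


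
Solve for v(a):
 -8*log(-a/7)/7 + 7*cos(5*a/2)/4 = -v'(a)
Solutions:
 v(a) = C1 + 8*a*log(-a)/7 - 8*a*log(7)/7 - 8*a/7 - 7*sin(5*a/2)/10


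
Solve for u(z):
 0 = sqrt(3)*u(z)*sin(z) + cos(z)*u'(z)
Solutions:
 u(z) = C1*cos(z)^(sqrt(3))


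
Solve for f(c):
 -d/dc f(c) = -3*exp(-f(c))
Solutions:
 f(c) = log(C1 + 3*c)


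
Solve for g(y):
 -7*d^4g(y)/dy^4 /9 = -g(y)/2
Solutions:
 g(y) = C1*exp(-14^(3/4)*sqrt(3)*y/14) + C2*exp(14^(3/4)*sqrt(3)*y/14) + C3*sin(14^(3/4)*sqrt(3)*y/14) + C4*cos(14^(3/4)*sqrt(3)*y/14)


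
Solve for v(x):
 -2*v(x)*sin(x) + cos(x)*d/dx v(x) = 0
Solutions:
 v(x) = C1/cos(x)^2


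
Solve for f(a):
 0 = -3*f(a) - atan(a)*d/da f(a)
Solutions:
 f(a) = C1*exp(-3*Integral(1/atan(a), a))


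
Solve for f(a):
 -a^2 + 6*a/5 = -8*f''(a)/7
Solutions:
 f(a) = C1 + C2*a + 7*a^4/96 - 7*a^3/40


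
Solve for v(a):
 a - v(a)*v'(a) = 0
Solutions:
 v(a) = -sqrt(C1 + a^2)
 v(a) = sqrt(C1 + a^2)


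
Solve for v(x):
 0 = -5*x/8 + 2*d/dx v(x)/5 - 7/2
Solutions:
 v(x) = C1 + 25*x^2/32 + 35*x/4


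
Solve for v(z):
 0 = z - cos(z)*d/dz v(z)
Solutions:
 v(z) = C1 + Integral(z/cos(z), z)


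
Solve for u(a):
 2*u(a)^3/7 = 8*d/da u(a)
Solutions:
 u(a) = -sqrt(14)*sqrt(-1/(C1 + a))
 u(a) = sqrt(14)*sqrt(-1/(C1 + a))


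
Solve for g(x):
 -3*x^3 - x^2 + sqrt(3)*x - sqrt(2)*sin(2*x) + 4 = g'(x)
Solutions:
 g(x) = C1 - 3*x^4/4 - x^3/3 + sqrt(3)*x^2/2 + 4*x + sqrt(2)*cos(2*x)/2


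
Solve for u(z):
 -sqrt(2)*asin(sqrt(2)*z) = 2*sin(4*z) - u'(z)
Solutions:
 u(z) = C1 + sqrt(2)*(z*asin(sqrt(2)*z) + sqrt(2)*sqrt(1 - 2*z^2)/2) - cos(4*z)/2


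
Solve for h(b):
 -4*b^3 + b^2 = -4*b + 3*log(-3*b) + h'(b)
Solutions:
 h(b) = C1 - b^4 + b^3/3 + 2*b^2 - 3*b*log(-b) + 3*b*(1 - log(3))


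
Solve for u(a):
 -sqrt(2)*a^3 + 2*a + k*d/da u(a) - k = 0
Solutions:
 u(a) = C1 + sqrt(2)*a^4/(4*k) - a^2/k + a


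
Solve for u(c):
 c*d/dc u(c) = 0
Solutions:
 u(c) = C1


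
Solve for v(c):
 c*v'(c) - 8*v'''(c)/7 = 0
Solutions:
 v(c) = C1 + Integral(C2*airyai(7^(1/3)*c/2) + C3*airybi(7^(1/3)*c/2), c)


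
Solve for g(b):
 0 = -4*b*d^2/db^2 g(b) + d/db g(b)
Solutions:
 g(b) = C1 + C2*b^(5/4)


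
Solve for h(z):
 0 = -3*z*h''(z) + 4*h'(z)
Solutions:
 h(z) = C1 + C2*z^(7/3)


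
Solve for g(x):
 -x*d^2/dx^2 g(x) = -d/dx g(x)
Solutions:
 g(x) = C1 + C2*x^2


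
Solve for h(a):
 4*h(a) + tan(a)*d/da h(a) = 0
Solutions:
 h(a) = C1/sin(a)^4


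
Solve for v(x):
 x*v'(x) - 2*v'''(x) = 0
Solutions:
 v(x) = C1 + Integral(C2*airyai(2^(2/3)*x/2) + C3*airybi(2^(2/3)*x/2), x)


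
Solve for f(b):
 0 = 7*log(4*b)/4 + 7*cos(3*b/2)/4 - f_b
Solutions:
 f(b) = C1 + 7*b*log(b)/4 - 7*b/4 + 7*b*log(2)/2 + 7*sin(3*b/2)/6


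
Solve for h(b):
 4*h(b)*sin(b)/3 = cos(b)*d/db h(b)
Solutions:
 h(b) = C1/cos(b)^(4/3)


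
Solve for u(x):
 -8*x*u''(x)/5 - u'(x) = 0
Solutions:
 u(x) = C1 + C2*x^(3/8)


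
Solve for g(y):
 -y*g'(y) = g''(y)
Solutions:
 g(y) = C1 + C2*erf(sqrt(2)*y/2)


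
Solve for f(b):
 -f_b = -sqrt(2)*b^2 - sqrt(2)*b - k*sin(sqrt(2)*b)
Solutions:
 f(b) = C1 + sqrt(2)*b^3/3 + sqrt(2)*b^2/2 - sqrt(2)*k*cos(sqrt(2)*b)/2


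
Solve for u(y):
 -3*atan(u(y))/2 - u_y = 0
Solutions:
 Integral(1/atan(_y), (_y, u(y))) = C1 - 3*y/2


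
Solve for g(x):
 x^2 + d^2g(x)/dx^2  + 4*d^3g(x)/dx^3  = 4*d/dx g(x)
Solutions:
 g(x) = C1 + C2*exp(x*(-1 + sqrt(65))/8) + C3*exp(-x*(1 + sqrt(65))/8) + x^3/12 + x^2/16 + 17*x/32


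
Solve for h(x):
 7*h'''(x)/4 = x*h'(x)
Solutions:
 h(x) = C1 + Integral(C2*airyai(14^(2/3)*x/7) + C3*airybi(14^(2/3)*x/7), x)


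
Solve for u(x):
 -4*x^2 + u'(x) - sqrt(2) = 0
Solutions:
 u(x) = C1 + 4*x^3/3 + sqrt(2)*x


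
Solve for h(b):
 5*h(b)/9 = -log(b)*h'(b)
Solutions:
 h(b) = C1*exp(-5*li(b)/9)


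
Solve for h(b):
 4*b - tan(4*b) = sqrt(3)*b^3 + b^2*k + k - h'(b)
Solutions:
 h(b) = C1 + sqrt(3)*b^4/4 + b^3*k/3 - 2*b^2 + b*k - log(cos(4*b))/4


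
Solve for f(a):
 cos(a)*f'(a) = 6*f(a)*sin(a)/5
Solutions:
 f(a) = C1/cos(a)^(6/5)


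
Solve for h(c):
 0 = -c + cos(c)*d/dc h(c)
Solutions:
 h(c) = C1 + Integral(c/cos(c), c)


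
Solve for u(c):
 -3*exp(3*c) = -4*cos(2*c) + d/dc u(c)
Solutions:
 u(c) = C1 - exp(3*c) + 2*sin(2*c)


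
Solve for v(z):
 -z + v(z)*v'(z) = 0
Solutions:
 v(z) = -sqrt(C1 + z^2)
 v(z) = sqrt(C1 + z^2)


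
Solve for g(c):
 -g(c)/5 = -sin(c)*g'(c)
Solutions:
 g(c) = C1*(cos(c) - 1)^(1/10)/(cos(c) + 1)^(1/10)


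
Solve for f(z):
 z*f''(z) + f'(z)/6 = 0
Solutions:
 f(z) = C1 + C2*z^(5/6)


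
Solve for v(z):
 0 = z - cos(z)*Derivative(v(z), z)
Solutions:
 v(z) = C1 + Integral(z/cos(z), z)


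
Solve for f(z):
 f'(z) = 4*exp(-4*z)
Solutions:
 f(z) = C1 - exp(-4*z)


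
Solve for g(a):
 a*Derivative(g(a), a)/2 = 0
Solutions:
 g(a) = C1


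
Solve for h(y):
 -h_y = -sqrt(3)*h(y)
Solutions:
 h(y) = C1*exp(sqrt(3)*y)


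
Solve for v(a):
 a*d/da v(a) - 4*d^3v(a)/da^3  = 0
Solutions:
 v(a) = C1 + Integral(C2*airyai(2^(1/3)*a/2) + C3*airybi(2^(1/3)*a/2), a)


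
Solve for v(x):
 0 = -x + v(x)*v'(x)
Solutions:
 v(x) = -sqrt(C1 + x^2)
 v(x) = sqrt(C1 + x^2)


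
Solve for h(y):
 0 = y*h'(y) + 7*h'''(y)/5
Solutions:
 h(y) = C1 + Integral(C2*airyai(-5^(1/3)*7^(2/3)*y/7) + C3*airybi(-5^(1/3)*7^(2/3)*y/7), y)


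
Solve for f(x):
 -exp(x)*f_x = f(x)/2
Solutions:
 f(x) = C1*exp(exp(-x)/2)


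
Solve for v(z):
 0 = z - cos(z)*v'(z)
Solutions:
 v(z) = C1 + Integral(z/cos(z), z)


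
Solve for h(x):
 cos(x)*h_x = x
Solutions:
 h(x) = C1 + Integral(x/cos(x), x)


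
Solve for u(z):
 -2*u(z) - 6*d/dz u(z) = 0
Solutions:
 u(z) = C1*exp(-z/3)


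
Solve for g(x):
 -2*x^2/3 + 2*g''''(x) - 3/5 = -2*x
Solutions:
 g(x) = C1 + C2*x + C3*x^2 + C4*x^3 + x^6/1080 - x^5/120 + x^4/80


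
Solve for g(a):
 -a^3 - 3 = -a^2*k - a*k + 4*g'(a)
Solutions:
 g(a) = C1 - a^4/16 + a^3*k/12 + a^2*k/8 - 3*a/4


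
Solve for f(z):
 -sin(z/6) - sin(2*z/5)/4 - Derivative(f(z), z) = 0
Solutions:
 f(z) = C1 + 6*cos(z/6) + 5*cos(2*z/5)/8


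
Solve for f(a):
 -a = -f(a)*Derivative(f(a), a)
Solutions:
 f(a) = -sqrt(C1 + a^2)
 f(a) = sqrt(C1 + a^2)


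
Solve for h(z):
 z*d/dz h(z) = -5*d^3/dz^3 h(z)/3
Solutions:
 h(z) = C1 + Integral(C2*airyai(-3^(1/3)*5^(2/3)*z/5) + C3*airybi(-3^(1/3)*5^(2/3)*z/5), z)


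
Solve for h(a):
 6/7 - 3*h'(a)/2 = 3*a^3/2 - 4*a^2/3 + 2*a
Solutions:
 h(a) = C1 - a^4/4 + 8*a^3/27 - 2*a^2/3 + 4*a/7


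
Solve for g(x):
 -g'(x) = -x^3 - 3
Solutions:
 g(x) = C1 + x^4/4 + 3*x


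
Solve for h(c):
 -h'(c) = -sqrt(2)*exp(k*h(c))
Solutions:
 h(c) = Piecewise((log(-1/(C1*k + sqrt(2)*c*k))/k, Ne(k, 0)), (nan, True))
 h(c) = Piecewise((C1 + sqrt(2)*c, Eq(k, 0)), (nan, True))


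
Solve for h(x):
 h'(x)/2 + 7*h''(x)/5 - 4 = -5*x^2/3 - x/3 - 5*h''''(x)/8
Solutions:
 h(x) = C1 + C2*exp(-6^(1/3)*x*(-(225 + sqrt(182337))^(1/3) + 28*6^(1/3)/(225 + sqrt(182337))^(1/3))/30)*sin(2^(1/3)*3^(1/6)*x*(84*2^(1/3)/(225 + sqrt(182337))^(1/3) + 3^(2/3)*(225 + sqrt(182337))^(1/3))/30) + C3*exp(-6^(1/3)*x*(-(225 + sqrt(182337))^(1/3) + 28*6^(1/3)/(225 + sqrt(182337))^(1/3))/30)*cos(2^(1/3)*3^(1/6)*x*(84*2^(1/3)/(225 + sqrt(182337))^(1/3) + 3^(2/3)*(225 + sqrt(182337))^(1/3))/30) + C4*exp(6^(1/3)*x*(-(225 + sqrt(182337))^(1/3) + 28*6^(1/3)/(225 + sqrt(182337))^(1/3))/15) - 10*x^3/9 + 9*x^2 - 212*x/5


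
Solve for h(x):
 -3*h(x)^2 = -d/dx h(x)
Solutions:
 h(x) = -1/(C1 + 3*x)


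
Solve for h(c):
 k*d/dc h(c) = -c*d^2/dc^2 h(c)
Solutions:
 h(c) = C1 + c^(1 - re(k))*(C2*sin(log(c)*Abs(im(k))) + C3*cos(log(c)*im(k)))


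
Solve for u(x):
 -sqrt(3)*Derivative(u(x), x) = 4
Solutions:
 u(x) = C1 - 4*sqrt(3)*x/3


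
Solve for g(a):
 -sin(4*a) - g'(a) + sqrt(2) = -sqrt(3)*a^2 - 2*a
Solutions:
 g(a) = C1 + sqrt(3)*a^3/3 + a^2 + sqrt(2)*a + cos(4*a)/4


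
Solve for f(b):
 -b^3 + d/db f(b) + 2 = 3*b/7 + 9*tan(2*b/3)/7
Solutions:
 f(b) = C1 + b^4/4 + 3*b^2/14 - 2*b - 27*log(cos(2*b/3))/14


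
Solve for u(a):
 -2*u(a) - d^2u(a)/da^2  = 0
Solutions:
 u(a) = C1*sin(sqrt(2)*a) + C2*cos(sqrt(2)*a)


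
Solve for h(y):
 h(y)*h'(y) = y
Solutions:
 h(y) = -sqrt(C1 + y^2)
 h(y) = sqrt(C1 + y^2)


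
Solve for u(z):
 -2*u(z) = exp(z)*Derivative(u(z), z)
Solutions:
 u(z) = C1*exp(2*exp(-z))


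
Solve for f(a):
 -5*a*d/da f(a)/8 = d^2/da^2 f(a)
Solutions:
 f(a) = C1 + C2*erf(sqrt(5)*a/4)


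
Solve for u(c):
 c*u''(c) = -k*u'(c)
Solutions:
 u(c) = C1 + c^(1 - re(k))*(C2*sin(log(c)*Abs(im(k))) + C3*cos(log(c)*im(k)))


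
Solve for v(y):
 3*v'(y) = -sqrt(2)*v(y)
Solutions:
 v(y) = C1*exp(-sqrt(2)*y/3)


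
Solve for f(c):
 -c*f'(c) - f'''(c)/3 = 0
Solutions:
 f(c) = C1 + Integral(C2*airyai(-3^(1/3)*c) + C3*airybi(-3^(1/3)*c), c)


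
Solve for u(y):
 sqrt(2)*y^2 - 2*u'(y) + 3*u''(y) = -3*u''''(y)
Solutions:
 u(y) = C1 + C2*exp(3^(1/3)*y*(-(3 + 2*sqrt(3))^(1/3) + 3^(1/3)/(3 + 2*sqrt(3))^(1/3))/6)*sin(3^(1/6)*y*(3/(3 + 2*sqrt(3))^(1/3) + 3^(2/3)*(3 + 2*sqrt(3))^(1/3))/6) + C3*exp(3^(1/3)*y*(-(3 + 2*sqrt(3))^(1/3) + 3^(1/3)/(3 + 2*sqrt(3))^(1/3))/6)*cos(3^(1/6)*y*(3/(3 + 2*sqrt(3))^(1/3) + 3^(2/3)*(3 + 2*sqrt(3))^(1/3))/6) + C4*exp(-3^(1/3)*y*(-(3 + 2*sqrt(3))^(1/3) + 3^(1/3)/(3 + 2*sqrt(3))^(1/3))/3) + sqrt(2)*y^3/6 + 3*sqrt(2)*y^2/4 + 9*sqrt(2)*y/4


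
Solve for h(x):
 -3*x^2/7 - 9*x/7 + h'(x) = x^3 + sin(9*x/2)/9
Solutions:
 h(x) = C1 + x^4/4 + x^3/7 + 9*x^2/14 - 2*cos(9*x/2)/81


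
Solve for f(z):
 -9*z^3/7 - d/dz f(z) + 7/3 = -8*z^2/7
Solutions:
 f(z) = C1 - 9*z^4/28 + 8*z^3/21 + 7*z/3


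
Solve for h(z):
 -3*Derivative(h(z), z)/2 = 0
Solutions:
 h(z) = C1


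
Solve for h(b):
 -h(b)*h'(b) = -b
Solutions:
 h(b) = -sqrt(C1 + b^2)
 h(b) = sqrt(C1 + b^2)


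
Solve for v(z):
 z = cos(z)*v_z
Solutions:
 v(z) = C1 + Integral(z/cos(z), z)


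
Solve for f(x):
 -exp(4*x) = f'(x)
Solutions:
 f(x) = C1 - exp(4*x)/4


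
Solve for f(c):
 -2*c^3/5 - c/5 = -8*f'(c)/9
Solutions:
 f(c) = C1 + 9*c^4/80 + 9*c^2/80


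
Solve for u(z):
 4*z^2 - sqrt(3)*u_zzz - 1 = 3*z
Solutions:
 u(z) = C1 + C2*z + C3*z^2 + sqrt(3)*z^5/45 - sqrt(3)*z^4/24 - sqrt(3)*z^3/18


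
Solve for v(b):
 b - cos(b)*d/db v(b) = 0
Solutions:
 v(b) = C1 + Integral(b/cos(b), b)


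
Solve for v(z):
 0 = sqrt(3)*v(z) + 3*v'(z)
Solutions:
 v(z) = C1*exp(-sqrt(3)*z/3)


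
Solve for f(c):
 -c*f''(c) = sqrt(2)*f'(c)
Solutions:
 f(c) = C1 + C2*c^(1 - sqrt(2))


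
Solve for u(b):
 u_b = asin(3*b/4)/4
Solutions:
 u(b) = C1 + b*asin(3*b/4)/4 + sqrt(16 - 9*b^2)/12


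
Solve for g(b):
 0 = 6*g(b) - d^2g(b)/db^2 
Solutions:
 g(b) = C1*exp(-sqrt(6)*b) + C2*exp(sqrt(6)*b)


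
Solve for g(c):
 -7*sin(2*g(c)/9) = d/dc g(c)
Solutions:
 7*c + 9*log(cos(2*g(c)/9) - 1)/4 - 9*log(cos(2*g(c)/9) + 1)/4 = C1


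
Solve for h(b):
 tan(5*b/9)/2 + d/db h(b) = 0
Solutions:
 h(b) = C1 + 9*log(cos(5*b/9))/10


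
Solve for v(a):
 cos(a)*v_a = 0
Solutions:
 v(a) = C1


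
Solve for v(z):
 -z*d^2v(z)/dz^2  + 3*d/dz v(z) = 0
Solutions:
 v(z) = C1 + C2*z^4


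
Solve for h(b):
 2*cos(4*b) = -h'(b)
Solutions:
 h(b) = C1 - sin(4*b)/2


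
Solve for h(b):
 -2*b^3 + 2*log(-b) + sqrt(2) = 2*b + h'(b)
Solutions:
 h(b) = C1 - b^4/2 - b^2 + 2*b*log(-b) + b*(-2 + sqrt(2))


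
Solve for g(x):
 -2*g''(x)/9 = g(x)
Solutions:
 g(x) = C1*sin(3*sqrt(2)*x/2) + C2*cos(3*sqrt(2)*x/2)


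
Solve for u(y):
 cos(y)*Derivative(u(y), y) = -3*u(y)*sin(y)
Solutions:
 u(y) = C1*cos(y)^3


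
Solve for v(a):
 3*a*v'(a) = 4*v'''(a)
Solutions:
 v(a) = C1 + Integral(C2*airyai(6^(1/3)*a/2) + C3*airybi(6^(1/3)*a/2), a)


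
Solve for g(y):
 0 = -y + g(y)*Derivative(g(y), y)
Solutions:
 g(y) = -sqrt(C1 + y^2)
 g(y) = sqrt(C1 + y^2)


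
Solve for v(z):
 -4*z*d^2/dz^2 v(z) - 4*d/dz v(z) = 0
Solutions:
 v(z) = C1 + C2*log(z)


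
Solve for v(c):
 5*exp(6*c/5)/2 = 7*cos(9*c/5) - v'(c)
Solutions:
 v(c) = C1 - 25*exp(6*c/5)/12 + 35*sin(9*c/5)/9


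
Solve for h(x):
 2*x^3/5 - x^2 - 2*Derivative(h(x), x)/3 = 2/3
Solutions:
 h(x) = C1 + 3*x^4/20 - x^3/2 - x


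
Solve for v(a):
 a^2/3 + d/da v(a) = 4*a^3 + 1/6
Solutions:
 v(a) = C1 + a^4 - a^3/9 + a/6


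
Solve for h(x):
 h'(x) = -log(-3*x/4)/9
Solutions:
 h(x) = C1 - x*log(-x)/9 + x*(-log(3) + 1 + 2*log(2))/9


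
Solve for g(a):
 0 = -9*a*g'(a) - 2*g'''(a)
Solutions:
 g(a) = C1 + Integral(C2*airyai(-6^(2/3)*a/2) + C3*airybi(-6^(2/3)*a/2), a)


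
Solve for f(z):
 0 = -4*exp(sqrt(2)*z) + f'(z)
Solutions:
 f(z) = C1 + 2*sqrt(2)*exp(sqrt(2)*z)


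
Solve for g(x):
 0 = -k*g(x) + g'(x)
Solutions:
 g(x) = C1*exp(k*x)


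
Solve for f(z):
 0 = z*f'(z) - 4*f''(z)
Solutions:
 f(z) = C1 + C2*erfi(sqrt(2)*z/4)


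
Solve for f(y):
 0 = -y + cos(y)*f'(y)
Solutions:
 f(y) = C1 + Integral(y/cos(y), y)


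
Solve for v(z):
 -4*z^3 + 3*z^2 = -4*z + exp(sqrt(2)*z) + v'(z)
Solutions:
 v(z) = C1 - z^4 + z^3 + 2*z^2 - sqrt(2)*exp(sqrt(2)*z)/2


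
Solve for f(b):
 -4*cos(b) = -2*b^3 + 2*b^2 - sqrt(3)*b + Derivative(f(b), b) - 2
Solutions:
 f(b) = C1 + b^4/2 - 2*b^3/3 + sqrt(3)*b^2/2 + 2*b - 4*sin(b)


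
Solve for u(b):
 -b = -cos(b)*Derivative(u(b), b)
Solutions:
 u(b) = C1 + Integral(b/cos(b), b)


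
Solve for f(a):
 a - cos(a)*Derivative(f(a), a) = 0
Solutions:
 f(a) = C1 + Integral(a/cos(a), a)


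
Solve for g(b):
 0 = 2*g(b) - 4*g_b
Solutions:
 g(b) = C1*exp(b/2)


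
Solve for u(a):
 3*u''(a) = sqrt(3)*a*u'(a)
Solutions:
 u(a) = C1 + C2*erfi(sqrt(2)*3^(3/4)*a/6)


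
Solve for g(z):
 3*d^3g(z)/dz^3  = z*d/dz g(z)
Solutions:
 g(z) = C1 + Integral(C2*airyai(3^(2/3)*z/3) + C3*airybi(3^(2/3)*z/3), z)


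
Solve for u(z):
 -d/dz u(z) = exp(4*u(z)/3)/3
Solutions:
 u(z) = 3*log(-(1/(C1 + 4*z))^(1/4)) + 3*log(3)/2
 u(z) = 3*log(1/(C1 + 4*z))/4 + 3*log(3)/2
 u(z) = 3*log(-I*(1/(C1 + 4*z))^(1/4)) + 3*log(3)/2
 u(z) = 3*log(I*(1/(C1 + 4*z))^(1/4)) + 3*log(3)/2


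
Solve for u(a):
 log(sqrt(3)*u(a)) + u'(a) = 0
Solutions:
 2*Integral(1/(2*log(_y) + log(3)), (_y, u(a))) = C1 - a


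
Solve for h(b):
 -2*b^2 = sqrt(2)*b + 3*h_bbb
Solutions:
 h(b) = C1 + C2*b + C3*b^2 - b^5/90 - sqrt(2)*b^4/72


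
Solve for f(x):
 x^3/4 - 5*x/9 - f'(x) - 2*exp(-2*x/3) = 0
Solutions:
 f(x) = C1 + x^4/16 - 5*x^2/18 + 3*exp(-2*x/3)


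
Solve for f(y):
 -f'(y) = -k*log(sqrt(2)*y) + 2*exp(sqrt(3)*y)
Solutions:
 f(y) = C1 + k*y*log(y) + k*y*(-1 + log(2)/2) - 2*sqrt(3)*exp(sqrt(3)*y)/3


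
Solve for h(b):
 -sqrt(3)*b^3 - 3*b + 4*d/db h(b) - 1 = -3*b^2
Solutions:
 h(b) = C1 + sqrt(3)*b^4/16 - b^3/4 + 3*b^2/8 + b/4


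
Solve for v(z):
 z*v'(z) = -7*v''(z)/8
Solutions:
 v(z) = C1 + C2*erf(2*sqrt(7)*z/7)


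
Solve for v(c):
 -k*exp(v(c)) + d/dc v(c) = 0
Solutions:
 v(c) = log(-1/(C1 + c*k))


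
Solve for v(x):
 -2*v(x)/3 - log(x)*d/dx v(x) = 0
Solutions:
 v(x) = C1*exp(-2*li(x)/3)


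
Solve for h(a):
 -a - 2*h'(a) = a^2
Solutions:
 h(a) = C1 - a^3/6 - a^2/4


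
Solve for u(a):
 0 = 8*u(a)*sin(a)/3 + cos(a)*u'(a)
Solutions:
 u(a) = C1*cos(a)^(8/3)


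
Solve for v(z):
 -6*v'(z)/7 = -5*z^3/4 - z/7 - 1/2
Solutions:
 v(z) = C1 + 35*z^4/96 + z^2/12 + 7*z/12


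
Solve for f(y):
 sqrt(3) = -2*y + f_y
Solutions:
 f(y) = C1 + y^2 + sqrt(3)*y


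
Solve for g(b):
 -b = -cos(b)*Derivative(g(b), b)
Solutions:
 g(b) = C1 + Integral(b/cos(b), b)


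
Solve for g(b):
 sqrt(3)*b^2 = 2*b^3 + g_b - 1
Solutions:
 g(b) = C1 - b^4/2 + sqrt(3)*b^3/3 + b


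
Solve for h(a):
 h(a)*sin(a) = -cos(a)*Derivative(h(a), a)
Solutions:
 h(a) = C1*cos(a)


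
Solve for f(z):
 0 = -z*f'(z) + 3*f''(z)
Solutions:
 f(z) = C1 + C2*erfi(sqrt(6)*z/6)


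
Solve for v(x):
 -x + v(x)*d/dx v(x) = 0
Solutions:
 v(x) = -sqrt(C1 + x^2)
 v(x) = sqrt(C1 + x^2)


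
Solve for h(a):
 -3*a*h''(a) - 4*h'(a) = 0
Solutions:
 h(a) = C1 + C2/a^(1/3)


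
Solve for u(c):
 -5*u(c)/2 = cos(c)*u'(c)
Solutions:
 u(c) = C1*(sin(c) - 1)^(5/4)/(sin(c) + 1)^(5/4)


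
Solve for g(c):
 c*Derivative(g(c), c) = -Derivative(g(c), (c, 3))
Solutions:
 g(c) = C1 + Integral(C2*airyai(-c) + C3*airybi(-c), c)


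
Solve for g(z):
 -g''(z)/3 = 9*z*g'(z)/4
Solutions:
 g(z) = C1 + C2*erf(3*sqrt(6)*z/4)


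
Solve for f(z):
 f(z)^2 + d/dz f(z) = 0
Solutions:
 f(z) = 1/(C1 + z)


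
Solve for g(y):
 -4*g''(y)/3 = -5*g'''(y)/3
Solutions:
 g(y) = C1 + C2*y + C3*exp(4*y/5)


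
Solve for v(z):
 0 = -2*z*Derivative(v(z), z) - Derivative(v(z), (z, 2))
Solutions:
 v(z) = C1 + C2*erf(z)


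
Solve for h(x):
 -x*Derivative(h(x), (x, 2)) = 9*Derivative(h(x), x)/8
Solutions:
 h(x) = C1 + C2/x^(1/8)


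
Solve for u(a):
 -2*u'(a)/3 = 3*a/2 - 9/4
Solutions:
 u(a) = C1 - 9*a^2/8 + 27*a/8


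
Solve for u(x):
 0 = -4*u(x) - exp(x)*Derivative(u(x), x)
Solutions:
 u(x) = C1*exp(4*exp(-x))


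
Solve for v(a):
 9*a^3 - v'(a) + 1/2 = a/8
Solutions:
 v(a) = C1 + 9*a^4/4 - a^2/16 + a/2


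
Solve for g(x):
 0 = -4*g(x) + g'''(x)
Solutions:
 g(x) = C3*exp(2^(2/3)*x) + (C1*sin(2^(2/3)*sqrt(3)*x/2) + C2*cos(2^(2/3)*sqrt(3)*x/2))*exp(-2^(2/3)*x/2)


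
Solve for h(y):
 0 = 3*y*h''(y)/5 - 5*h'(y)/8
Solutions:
 h(y) = C1 + C2*y^(49/24)


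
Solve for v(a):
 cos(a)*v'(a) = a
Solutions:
 v(a) = C1 + Integral(a/cos(a), a)


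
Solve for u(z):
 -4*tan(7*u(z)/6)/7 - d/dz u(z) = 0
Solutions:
 u(z) = -6*asin(C1*exp(-2*z/3))/7 + 6*pi/7
 u(z) = 6*asin(C1*exp(-2*z/3))/7


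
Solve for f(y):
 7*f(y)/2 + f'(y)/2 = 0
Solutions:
 f(y) = C1*exp(-7*y)


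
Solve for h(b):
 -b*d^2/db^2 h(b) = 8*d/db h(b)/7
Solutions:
 h(b) = C1 + C2/b^(1/7)


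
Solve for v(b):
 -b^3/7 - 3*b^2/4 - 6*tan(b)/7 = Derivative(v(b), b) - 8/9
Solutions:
 v(b) = C1 - b^4/28 - b^3/4 + 8*b/9 + 6*log(cos(b))/7


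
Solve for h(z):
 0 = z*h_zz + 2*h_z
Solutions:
 h(z) = C1 + C2/z


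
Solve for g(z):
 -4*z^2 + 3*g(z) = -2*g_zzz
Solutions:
 g(z) = C3*exp(-2^(2/3)*3^(1/3)*z/2) + 4*z^2/3 + (C1*sin(2^(2/3)*3^(5/6)*z/4) + C2*cos(2^(2/3)*3^(5/6)*z/4))*exp(2^(2/3)*3^(1/3)*z/4)


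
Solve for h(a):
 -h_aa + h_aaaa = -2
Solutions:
 h(a) = C1 + C2*a + C3*exp(-a) + C4*exp(a) + a^2


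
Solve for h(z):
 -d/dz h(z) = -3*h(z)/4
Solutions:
 h(z) = C1*exp(3*z/4)


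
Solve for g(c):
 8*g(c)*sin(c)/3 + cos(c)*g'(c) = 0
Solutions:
 g(c) = C1*cos(c)^(8/3)


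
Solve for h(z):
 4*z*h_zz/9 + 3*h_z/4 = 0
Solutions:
 h(z) = C1 + C2/z^(11/16)


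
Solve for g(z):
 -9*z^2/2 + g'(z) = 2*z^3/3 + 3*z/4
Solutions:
 g(z) = C1 + z^4/6 + 3*z^3/2 + 3*z^2/8


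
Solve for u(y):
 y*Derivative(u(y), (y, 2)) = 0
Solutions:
 u(y) = C1 + C2*y


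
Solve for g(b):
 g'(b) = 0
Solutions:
 g(b) = C1


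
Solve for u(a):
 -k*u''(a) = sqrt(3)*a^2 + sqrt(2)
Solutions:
 u(a) = C1 + C2*a - sqrt(3)*a^4/(12*k) - sqrt(2)*a^2/(2*k)


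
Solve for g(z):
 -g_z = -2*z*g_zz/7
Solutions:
 g(z) = C1 + C2*z^(9/2)


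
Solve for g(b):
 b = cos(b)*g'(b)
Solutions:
 g(b) = C1 + Integral(b/cos(b), b)


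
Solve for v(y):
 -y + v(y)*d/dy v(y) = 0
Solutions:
 v(y) = -sqrt(C1 + y^2)
 v(y) = sqrt(C1 + y^2)


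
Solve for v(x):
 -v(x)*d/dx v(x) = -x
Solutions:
 v(x) = -sqrt(C1 + x^2)
 v(x) = sqrt(C1 + x^2)


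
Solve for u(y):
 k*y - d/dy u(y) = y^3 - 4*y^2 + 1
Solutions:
 u(y) = C1 + k*y^2/2 - y^4/4 + 4*y^3/3 - y


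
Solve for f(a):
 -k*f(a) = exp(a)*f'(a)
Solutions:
 f(a) = C1*exp(k*exp(-a))


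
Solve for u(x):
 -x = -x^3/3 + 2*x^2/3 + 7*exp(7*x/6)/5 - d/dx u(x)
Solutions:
 u(x) = C1 - x^4/12 + 2*x^3/9 + x^2/2 + 6*exp(7*x/6)/5


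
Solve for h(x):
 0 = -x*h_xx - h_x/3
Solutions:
 h(x) = C1 + C2*x^(2/3)


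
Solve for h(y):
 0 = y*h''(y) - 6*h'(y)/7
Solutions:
 h(y) = C1 + C2*y^(13/7)


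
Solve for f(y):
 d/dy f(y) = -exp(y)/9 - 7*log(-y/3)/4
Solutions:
 f(y) = C1 - 7*y*log(-y)/4 + 7*y*(1 + log(3))/4 - exp(y)/9


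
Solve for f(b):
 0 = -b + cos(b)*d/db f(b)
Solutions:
 f(b) = C1 + Integral(b/cos(b), b)


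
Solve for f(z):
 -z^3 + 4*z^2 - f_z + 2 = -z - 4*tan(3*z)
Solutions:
 f(z) = C1 - z^4/4 + 4*z^3/3 + z^2/2 + 2*z - 4*log(cos(3*z))/3


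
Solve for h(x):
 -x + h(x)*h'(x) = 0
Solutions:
 h(x) = -sqrt(C1 + x^2)
 h(x) = sqrt(C1 + x^2)


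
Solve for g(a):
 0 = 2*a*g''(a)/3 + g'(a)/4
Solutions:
 g(a) = C1 + C2*a^(5/8)


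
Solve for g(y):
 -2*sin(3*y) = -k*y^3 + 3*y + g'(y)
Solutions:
 g(y) = C1 + k*y^4/4 - 3*y^2/2 + 2*cos(3*y)/3


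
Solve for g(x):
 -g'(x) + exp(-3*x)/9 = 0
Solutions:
 g(x) = C1 - exp(-3*x)/27


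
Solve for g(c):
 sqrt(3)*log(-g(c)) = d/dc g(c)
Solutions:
 -li(-g(c)) = C1 + sqrt(3)*c


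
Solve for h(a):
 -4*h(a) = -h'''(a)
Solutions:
 h(a) = C3*exp(2^(2/3)*a) + (C1*sin(2^(2/3)*sqrt(3)*a/2) + C2*cos(2^(2/3)*sqrt(3)*a/2))*exp(-2^(2/3)*a/2)


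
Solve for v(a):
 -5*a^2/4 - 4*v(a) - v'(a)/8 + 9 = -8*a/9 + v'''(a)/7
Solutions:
 v(a) = C1*exp(-21^(1/3)*a*(-8*(18 + sqrt(331818)/32)^(1/3) + 21^(1/3)/(18 + sqrt(331818)/32)^(1/3))/48)*sin(sqrt(3)*a*(21/(378 + 21*sqrt(331818)/32)^(1/3) + 8*(378 + 21*sqrt(331818)/32)^(1/3))/48) + C2*exp(-21^(1/3)*a*(-8*(18 + sqrt(331818)/32)^(1/3) + 21^(1/3)/(18 + sqrt(331818)/32)^(1/3))/48)*cos(sqrt(3)*a*(21/(378 + 21*sqrt(331818)/32)^(1/3) + 8*(378 + 21*sqrt(331818)/32)^(1/3))/48) + C3*exp(21^(1/3)*a*(-8*(18 + sqrt(331818)/32)^(1/3) + 21^(1/3)/(18 + sqrt(331818)/32)^(1/3))/24) - 5*a^2/16 + 557*a/2304 + 165331/73728


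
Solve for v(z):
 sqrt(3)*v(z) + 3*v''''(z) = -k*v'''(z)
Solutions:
 v(z) = C1*exp(z*(-k - sqrt(k^2 + 6*2^(2/3)*3^(1/6)*(k^2 + sqrt(k^4 - 256*sqrt(3)))^(1/3) + 48*6^(1/3)/(k^2 + sqrt(k^4 - 256*sqrt(3)))^(1/3)) + sqrt(2)*sqrt(k^3/sqrt(k^2 + 6*2^(2/3)*3^(1/6)*(k^2 + sqrt(k^4 - 256*sqrt(3)))^(1/3) + 48*6^(1/3)/(k^2 + sqrt(k^4 - 256*sqrt(3)))^(1/3)) + k^2 - 3*2^(2/3)*3^(1/6)*(k^2 + sqrt(k^4 - 256*sqrt(3)))^(1/3) - 24*6^(1/3)/(k^2 + sqrt(k^4 - 256*sqrt(3)))^(1/3)))/12) + C2*exp(z*(-k + sqrt(k^2 + 6*2^(2/3)*3^(1/6)*(k^2 + sqrt(k^4 - 256*sqrt(3)))^(1/3) + 48*6^(1/3)/(k^2 + sqrt(k^4 - 256*sqrt(3)))^(1/3)) - sqrt(2)*sqrt(-k^3/sqrt(k^2 + 6*2^(2/3)*3^(1/6)*(k^2 + sqrt(k^4 - 256*sqrt(3)))^(1/3) + 48*6^(1/3)/(k^2 + sqrt(k^4 - 256*sqrt(3)))^(1/3)) + k^2 - 3*2^(2/3)*3^(1/6)*(k^2 + sqrt(k^4 - 256*sqrt(3)))^(1/3) - 24*6^(1/3)/(k^2 + sqrt(k^4 - 256*sqrt(3)))^(1/3)))/12) + C3*exp(z*(-k + sqrt(k^2 + 6*2^(2/3)*3^(1/6)*(k^2 + sqrt(k^4 - 256*sqrt(3)))^(1/3) + 48*6^(1/3)/(k^2 + sqrt(k^4 - 256*sqrt(3)))^(1/3)) + sqrt(2)*sqrt(-k^3/sqrt(k^2 + 6*2^(2/3)*3^(1/6)*(k^2 + sqrt(k^4 - 256*sqrt(3)))^(1/3) + 48*6^(1/3)/(k^2 + sqrt(k^4 - 256*sqrt(3)))^(1/3)) + k^2 - 3*2^(2/3)*3^(1/6)*(k^2 + sqrt(k^4 - 256*sqrt(3)))^(1/3) - 24*6^(1/3)/(k^2 + sqrt(k^4 - 256*sqrt(3)))^(1/3)))/12) + C4*exp(-z*(k + sqrt(k^2 + 6*2^(2/3)*3^(1/6)*(k^2 + sqrt(k^4 - 256*sqrt(3)))^(1/3) + 48*6^(1/3)/(k^2 + sqrt(k^4 - 256*sqrt(3)))^(1/3)) + sqrt(2)*sqrt(k^3/sqrt(k^2 + 6*2^(2/3)*3^(1/6)*(k^2 + sqrt(k^4 - 256*sqrt(3)))^(1/3) + 48*6^(1/3)/(k^2 + sqrt(k^4 - 256*sqrt(3)))^(1/3)) + k^2 - 3*2^(2/3)*3^(1/6)*(k^2 + sqrt(k^4 - 256*sqrt(3)))^(1/3) - 24*6^(1/3)/(k^2 + sqrt(k^4 - 256*sqrt(3)))^(1/3)))/12)


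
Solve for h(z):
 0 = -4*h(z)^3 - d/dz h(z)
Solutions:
 h(z) = -sqrt(2)*sqrt(-1/(C1 - 4*z))/2
 h(z) = sqrt(2)*sqrt(-1/(C1 - 4*z))/2


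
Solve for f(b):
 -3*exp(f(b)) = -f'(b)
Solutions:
 f(b) = log(-1/(C1 + 3*b))


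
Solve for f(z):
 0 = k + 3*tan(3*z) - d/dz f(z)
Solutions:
 f(z) = C1 + k*z - log(cos(3*z))


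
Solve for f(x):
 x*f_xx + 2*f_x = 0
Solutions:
 f(x) = C1 + C2/x


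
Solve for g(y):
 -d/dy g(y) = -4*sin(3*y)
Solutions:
 g(y) = C1 - 4*cos(3*y)/3


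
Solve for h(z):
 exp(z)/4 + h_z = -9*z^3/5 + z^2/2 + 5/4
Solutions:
 h(z) = C1 - 9*z^4/20 + z^3/6 + 5*z/4 - exp(z)/4


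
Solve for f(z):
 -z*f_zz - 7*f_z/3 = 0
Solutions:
 f(z) = C1 + C2/z^(4/3)


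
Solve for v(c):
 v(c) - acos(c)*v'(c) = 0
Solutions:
 v(c) = C1*exp(Integral(1/acos(c), c))


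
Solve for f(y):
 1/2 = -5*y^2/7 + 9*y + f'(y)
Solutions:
 f(y) = C1 + 5*y^3/21 - 9*y^2/2 + y/2


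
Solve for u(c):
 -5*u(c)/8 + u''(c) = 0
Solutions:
 u(c) = C1*exp(-sqrt(10)*c/4) + C2*exp(sqrt(10)*c/4)


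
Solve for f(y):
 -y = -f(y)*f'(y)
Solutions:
 f(y) = -sqrt(C1 + y^2)
 f(y) = sqrt(C1 + y^2)


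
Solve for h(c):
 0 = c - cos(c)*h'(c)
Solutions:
 h(c) = C1 + Integral(c/cos(c), c)


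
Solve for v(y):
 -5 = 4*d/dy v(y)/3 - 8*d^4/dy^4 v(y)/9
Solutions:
 v(y) = C1 + C4*exp(2^(2/3)*3^(1/3)*y/2) - 15*y/4 + (C2*sin(2^(2/3)*3^(5/6)*y/4) + C3*cos(2^(2/3)*3^(5/6)*y/4))*exp(-2^(2/3)*3^(1/3)*y/4)


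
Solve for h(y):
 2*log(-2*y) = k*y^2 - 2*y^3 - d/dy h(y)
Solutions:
 h(y) = C1 + k*y^3/3 - y^4/2 - 2*y*log(-y) + 2*y*(1 - log(2))


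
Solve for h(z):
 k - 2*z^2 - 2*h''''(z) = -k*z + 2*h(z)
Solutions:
 h(z) = k*z/2 + k/2 - z^2 + (C1*sin(sqrt(2)*z/2) + C2*cos(sqrt(2)*z/2))*exp(-sqrt(2)*z/2) + (C3*sin(sqrt(2)*z/2) + C4*cos(sqrt(2)*z/2))*exp(sqrt(2)*z/2)


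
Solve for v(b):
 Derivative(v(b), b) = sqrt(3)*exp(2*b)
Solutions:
 v(b) = C1 + sqrt(3)*exp(2*b)/2


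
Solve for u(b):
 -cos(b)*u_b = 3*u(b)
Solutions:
 u(b) = C1*(sin(b) - 1)^(3/2)/(sin(b) + 1)^(3/2)


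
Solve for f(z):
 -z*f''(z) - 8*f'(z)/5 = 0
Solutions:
 f(z) = C1 + C2/z^(3/5)


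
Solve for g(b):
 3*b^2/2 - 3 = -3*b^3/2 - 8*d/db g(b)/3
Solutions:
 g(b) = C1 - 9*b^4/64 - 3*b^3/16 + 9*b/8


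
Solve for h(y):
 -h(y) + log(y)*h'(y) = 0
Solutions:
 h(y) = C1*exp(li(y))


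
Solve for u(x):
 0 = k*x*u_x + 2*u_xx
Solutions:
 u(x) = Piecewise((-sqrt(pi)*C1*erf(sqrt(k)*x/2)/sqrt(k) - C2, (k > 0) | (k < 0)), (-C1*x - C2, True))


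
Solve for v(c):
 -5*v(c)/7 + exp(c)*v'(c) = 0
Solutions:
 v(c) = C1*exp(-5*exp(-c)/7)


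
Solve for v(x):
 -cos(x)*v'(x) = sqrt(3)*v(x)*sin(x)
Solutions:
 v(x) = C1*cos(x)^(sqrt(3))


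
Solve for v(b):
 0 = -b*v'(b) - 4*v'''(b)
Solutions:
 v(b) = C1 + Integral(C2*airyai(-2^(1/3)*b/2) + C3*airybi(-2^(1/3)*b/2), b)


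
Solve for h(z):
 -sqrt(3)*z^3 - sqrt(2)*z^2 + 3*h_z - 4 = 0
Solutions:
 h(z) = C1 + sqrt(3)*z^4/12 + sqrt(2)*z^3/9 + 4*z/3


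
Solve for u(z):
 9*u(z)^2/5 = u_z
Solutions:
 u(z) = -5/(C1 + 9*z)


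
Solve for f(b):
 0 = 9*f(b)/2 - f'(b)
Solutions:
 f(b) = C1*exp(9*b/2)


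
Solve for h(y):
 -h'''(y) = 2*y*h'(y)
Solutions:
 h(y) = C1 + Integral(C2*airyai(-2^(1/3)*y) + C3*airybi(-2^(1/3)*y), y)


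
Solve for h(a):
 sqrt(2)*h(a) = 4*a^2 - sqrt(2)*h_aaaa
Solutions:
 h(a) = 2*sqrt(2)*a^2 + (C1*sin(sqrt(2)*a/2) + C2*cos(sqrt(2)*a/2))*exp(-sqrt(2)*a/2) + (C3*sin(sqrt(2)*a/2) + C4*cos(sqrt(2)*a/2))*exp(sqrt(2)*a/2)


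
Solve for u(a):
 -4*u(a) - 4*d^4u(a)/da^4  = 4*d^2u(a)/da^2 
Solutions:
 u(a) = (C1*sin(sqrt(3)*a/2) + C2*cos(sqrt(3)*a/2))*exp(-a/2) + (C3*sin(sqrt(3)*a/2) + C4*cos(sqrt(3)*a/2))*exp(a/2)


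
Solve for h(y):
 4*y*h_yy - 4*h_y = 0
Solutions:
 h(y) = C1 + C2*y^2


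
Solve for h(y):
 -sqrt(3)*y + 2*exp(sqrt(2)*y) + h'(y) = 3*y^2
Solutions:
 h(y) = C1 + y^3 + sqrt(3)*y^2/2 - sqrt(2)*exp(sqrt(2)*y)


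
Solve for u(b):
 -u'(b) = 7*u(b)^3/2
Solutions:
 u(b) = -sqrt(-1/(C1 - 7*b))
 u(b) = sqrt(-1/(C1 - 7*b))


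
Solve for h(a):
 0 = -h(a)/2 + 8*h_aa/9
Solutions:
 h(a) = C1*exp(-3*a/4) + C2*exp(3*a/4)


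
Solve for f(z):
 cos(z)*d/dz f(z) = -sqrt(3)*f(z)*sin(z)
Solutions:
 f(z) = C1*cos(z)^(sqrt(3))


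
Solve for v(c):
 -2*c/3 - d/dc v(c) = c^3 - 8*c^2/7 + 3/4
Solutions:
 v(c) = C1 - c^4/4 + 8*c^3/21 - c^2/3 - 3*c/4


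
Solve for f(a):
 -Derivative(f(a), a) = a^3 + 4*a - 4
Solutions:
 f(a) = C1 - a^4/4 - 2*a^2 + 4*a


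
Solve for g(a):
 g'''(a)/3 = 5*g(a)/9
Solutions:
 g(a) = C3*exp(3^(2/3)*5^(1/3)*a/3) + (C1*sin(3^(1/6)*5^(1/3)*a/2) + C2*cos(3^(1/6)*5^(1/3)*a/2))*exp(-3^(2/3)*5^(1/3)*a/6)


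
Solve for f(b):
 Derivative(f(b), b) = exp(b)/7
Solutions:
 f(b) = C1 + exp(b)/7


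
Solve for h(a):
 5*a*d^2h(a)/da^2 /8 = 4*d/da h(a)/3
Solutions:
 h(a) = C1 + C2*a^(47/15)


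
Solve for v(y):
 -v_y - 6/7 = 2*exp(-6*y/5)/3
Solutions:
 v(y) = C1 - 6*y/7 + 5*exp(-6*y/5)/9


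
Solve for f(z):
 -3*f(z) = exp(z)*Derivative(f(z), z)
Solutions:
 f(z) = C1*exp(3*exp(-z))


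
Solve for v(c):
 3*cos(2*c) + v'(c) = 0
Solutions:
 v(c) = C1 - 3*sin(2*c)/2


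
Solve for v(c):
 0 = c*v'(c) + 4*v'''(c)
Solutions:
 v(c) = C1 + Integral(C2*airyai(-2^(1/3)*c/2) + C3*airybi(-2^(1/3)*c/2), c)


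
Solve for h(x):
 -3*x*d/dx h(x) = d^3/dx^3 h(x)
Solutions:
 h(x) = C1 + Integral(C2*airyai(-3^(1/3)*x) + C3*airybi(-3^(1/3)*x), x)


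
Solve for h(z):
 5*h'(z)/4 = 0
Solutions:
 h(z) = C1


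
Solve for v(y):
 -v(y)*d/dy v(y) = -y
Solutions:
 v(y) = -sqrt(C1 + y^2)
 v(y) = sqrt(C1 + y^2)


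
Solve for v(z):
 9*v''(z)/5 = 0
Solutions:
 v(z) = C1 + C2*z


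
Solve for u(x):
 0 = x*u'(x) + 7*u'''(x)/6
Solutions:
 u(x) = C1 + Integral(C2*airyai(-6^(1/3)*7^(2/3)*x/7) + C3*airybi(-6^(1/3)*7^(2/3)*x/7), x)


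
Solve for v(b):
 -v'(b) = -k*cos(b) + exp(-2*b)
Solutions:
 v(b) = C1 + k*sin(b) + exp(-2*b)/2


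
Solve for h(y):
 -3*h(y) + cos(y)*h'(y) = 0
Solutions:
 h(y) = C1*(sin(y) + 1)^(3/2)/(sin(y) - 1)^(3/2)


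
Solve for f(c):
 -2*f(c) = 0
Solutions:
 f(c) = 0


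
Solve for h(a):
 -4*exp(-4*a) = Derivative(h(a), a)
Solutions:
 h(a) = C1 + exp(-4*a)


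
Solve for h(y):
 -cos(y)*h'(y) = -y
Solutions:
 h(y) = C1 + Integral(y/cos(y), y)


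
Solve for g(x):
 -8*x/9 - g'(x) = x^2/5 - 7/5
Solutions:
 g(x) = C1 - x^3/15 - 4*x^2/9 + 7*x/5


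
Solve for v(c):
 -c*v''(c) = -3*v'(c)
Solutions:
 v(c) = C1 + C2*c^4


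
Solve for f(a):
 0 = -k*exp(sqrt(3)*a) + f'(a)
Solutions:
 f(a) = C1 + sqrt(3)*k*exp(sqrt(3)*a)/3


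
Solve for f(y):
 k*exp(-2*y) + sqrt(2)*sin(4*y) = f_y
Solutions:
 f(y) = C1 - k*exp(-2*y)/2 - sqrt(2)*cos(4*y)/4


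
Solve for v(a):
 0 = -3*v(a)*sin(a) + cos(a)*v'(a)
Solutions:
 v(a) = C1/cos(a)^3


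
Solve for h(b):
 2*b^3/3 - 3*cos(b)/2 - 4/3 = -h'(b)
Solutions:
 h(b) = C1 - b^4/6 + 4*b/3 + 3*sin(b)/2


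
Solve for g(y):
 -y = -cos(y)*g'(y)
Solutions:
 g(y) = C1 + Integral(y/cos(y), y)


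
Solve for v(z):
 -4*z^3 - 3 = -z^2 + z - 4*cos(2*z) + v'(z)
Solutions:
 v(z) = C1 - z^4 + z^3/3 - z^2/2 - 3*z + 2*sin(2*z)


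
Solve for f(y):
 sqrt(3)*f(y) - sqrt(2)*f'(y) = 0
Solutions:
 f(y) = C1*exp(sqrt(6)*y/2)


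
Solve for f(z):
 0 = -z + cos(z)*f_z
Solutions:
 f(z) = C1 + Integral(z/cos(z), z)


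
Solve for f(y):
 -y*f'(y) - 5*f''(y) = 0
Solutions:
 f(y) = C1 + C2*erf(sqrt(10)*y/10)


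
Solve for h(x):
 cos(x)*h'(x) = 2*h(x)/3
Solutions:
 h(x) = C1*(sin(x) + 1)^(1/3)/(sin(x) - 1)^(1/3)


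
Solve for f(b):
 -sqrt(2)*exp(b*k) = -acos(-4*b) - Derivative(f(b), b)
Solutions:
 f(b) = C1 - b*acos(-4*b) - sqrt(1 - 16*b^2)/4 + sqrt(2)*Piecewise((exp(b*k)/k, Ne(k, 0)), (b, True))
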